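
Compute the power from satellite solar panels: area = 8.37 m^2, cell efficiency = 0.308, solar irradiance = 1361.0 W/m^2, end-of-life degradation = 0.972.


P = area * eta * S * degradation
P = 8.37 * 0.308 * 1361.0 * 0.972
P = 3410.3627 W

3410.3627 W


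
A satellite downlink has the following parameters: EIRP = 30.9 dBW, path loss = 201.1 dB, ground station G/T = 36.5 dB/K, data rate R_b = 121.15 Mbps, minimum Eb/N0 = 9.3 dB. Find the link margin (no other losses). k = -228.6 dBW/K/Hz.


C/N0 = EIRP - FSPL + G/T - k = 30.9 - 201.1 + 36.5 - (-228.6)
C/N0 = 94.9000 dB-Hz
R_b = 121.15 Mbps = 1.2115e+08 bps -> 10*log10(R_b) = 80.8332 dB-Hz
Eb/N0 = C/N0 - 10*log10(R_b) = 94.9000 - 80.8332 = 14.0668 dB
Margin = Eb/N0 - Eb/N0_req = 14.0668 - 9.3 = 4.7668 dB (link closes)

4.7668 dB


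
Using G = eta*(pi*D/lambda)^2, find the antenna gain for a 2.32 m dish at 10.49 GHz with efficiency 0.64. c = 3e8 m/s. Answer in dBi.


lambda = c/f = 3e8 / 1.049e+10 = 0.02859867 m
G = eta*(pi*D/lambda)^2 = 0.64*(pi*2.32/0.02859867)^2
G = 41568.4811 (linear)
G = 10*log10(41568.4811) = 46.1876 dBi

46.1876 dBi


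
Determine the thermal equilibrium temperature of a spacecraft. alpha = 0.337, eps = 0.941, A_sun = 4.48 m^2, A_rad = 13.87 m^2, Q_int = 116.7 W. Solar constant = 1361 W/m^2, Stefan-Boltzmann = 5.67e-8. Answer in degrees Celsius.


Numerator = alpha*S*A_sun + Q_int = 0.337*1361*4.48 + 116.7 = 2171.4834 W
Denominator = eps*sigma*A_rad = 0.941*5.67e-8*13.87 = 7.4002969e-07 W/K^4
T^4 = 2.9343192e+09 K^4
T = 232.7431 K = -40.4069 C

-40.4069 degrees Celsius


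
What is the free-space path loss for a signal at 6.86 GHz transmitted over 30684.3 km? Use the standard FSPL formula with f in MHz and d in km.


f = 6.86 GHz = 6860.0000 MHz
d = 30684.3 km
FSPL = 32.44 + 20*log10(6860.0000) + 20*log10(30684.3)
FSPL = 32.44 + 76.7265 + 89.7383
FSPL = 198.9048 dB

198.9048 dB


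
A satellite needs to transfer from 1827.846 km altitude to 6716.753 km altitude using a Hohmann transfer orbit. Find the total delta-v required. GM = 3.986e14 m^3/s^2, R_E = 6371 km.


r1 = 8198.8460 km = 8.198846e+06 m
r2 = 13087.7530 km = 1.3087753e+07 m
dv1 = sqrt(mu/r1)*(sqrt(2*r2/(r1+r2)) - 1) = 759.3478 m/s
dv2 = sqrt(mu/r2)*(1 - sqrt(2*r1/(r1+r2))) = 675.0238 m/s
total dv = |dv1| + |dv2| = 759.3478 + 675.0238 = 1434.3716 m/s = 1.4344 km/s

1.4344 km/s


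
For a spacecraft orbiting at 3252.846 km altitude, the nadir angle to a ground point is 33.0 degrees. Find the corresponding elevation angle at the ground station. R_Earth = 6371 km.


r = R_E + alt = 9623.8460 km
Law of sines in the satellite / Earth-center / ground-point triangle:
  sin(nadir)/R_E = sin(90 + el)/r  =>  cos(el) = (r/R_E)*sin(nadir)
cos(el) = (9623.8460 / 6371.0000) * sin(33.0 deg) = 0.8227158
el = arccos(0.8227158) = 34.6424 deg
(Earth-central angle = 90 - nadir - el = 22.3576 deg)

34.6424 degrees


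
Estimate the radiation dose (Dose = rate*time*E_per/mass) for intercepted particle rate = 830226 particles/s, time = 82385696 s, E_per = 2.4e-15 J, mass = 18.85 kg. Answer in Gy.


Total energy deposited = rate * time * E_per
  = 830226 * 82385696 * 2.4e-15 = 0.164157 J
Dose = E_total / mass = 0.164157 / 18.85
Dose = 0.008708594 Gy

0.0087 Gy


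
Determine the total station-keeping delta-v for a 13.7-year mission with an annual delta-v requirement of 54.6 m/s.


dV = rate * years = 54.6 * 13.7
dV = 748.0200 m/s

748.0200 m/s


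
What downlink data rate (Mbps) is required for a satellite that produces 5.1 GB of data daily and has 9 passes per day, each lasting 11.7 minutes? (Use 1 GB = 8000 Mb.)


total contact time = 9 * 11.7 * 60 = 6318.0000 s
data = 5.1 GB = 40800.0000 Mb
rate = 40800.0000 / 6318.0000 = 6.4577 Mbps

6.4577 Mbps


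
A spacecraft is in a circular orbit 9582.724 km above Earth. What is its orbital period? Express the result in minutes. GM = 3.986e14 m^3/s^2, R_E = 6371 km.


r = 15953.7240 km = 1.5953724e+07 m
T = 2*pi*sqrt(r^3/mu) = 2*pi*sqrt(4.0605627e+21 / 3.986e14)
T = 20054.1534 s = 334.2359 min

334.2359 minutes


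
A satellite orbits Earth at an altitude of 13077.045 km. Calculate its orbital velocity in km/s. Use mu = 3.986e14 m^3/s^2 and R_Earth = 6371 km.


r = R_E + alt = 6371.0 + 13077.045 = 19448.0450 km = 1.9448045e+07 m
v = sqrt(mu/r) = sqrt(3.986e14 / 1.9448045e+07) = 4527.2103 m/s = 4.5272 km/s

4.5272 km/s


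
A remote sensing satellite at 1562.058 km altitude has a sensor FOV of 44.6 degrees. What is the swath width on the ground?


FOV = 44.6 deg = 0.7784168 rad
swath = 2 * alt * tan(FOV/2) = 2 * 1562.058 * tan(0.3892084)
swath = 2 * 1562.058 * 0.4101299
swath = 1281.2933 km

1281.2933 km


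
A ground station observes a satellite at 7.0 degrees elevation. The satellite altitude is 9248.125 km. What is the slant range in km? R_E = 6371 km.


h = 9248.125 km, el = 7.0 deg
d = -R_E*sin(el) + sqrt((R_E*sin(el))^2 + 2*R_E*h + h^2)
d = -6371.0000*sin(0.122173) + sqrt((6371.0000*0.1218693)^2 + 2*6371.0000*9248.125 + 9248.125^2)
d = 13505.3864 km

13505.3864 km


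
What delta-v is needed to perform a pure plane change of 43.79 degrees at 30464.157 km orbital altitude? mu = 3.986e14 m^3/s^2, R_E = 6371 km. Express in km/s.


r = 36835.1570 km = 3.6835157e+07 m
V = sqrt(mu/r) = 3289.5568 m/s
di = 43.79 deg = 0.7642797 rad
dV = 2*V*sin(di/2) = 2*3289.5568*sin(0.3821398)
dV = 2453.3963 m/s = 2.4534 km/s

2.4534 km/s


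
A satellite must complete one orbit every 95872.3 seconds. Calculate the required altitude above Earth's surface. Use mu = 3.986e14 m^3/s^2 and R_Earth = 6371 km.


T = 95872.3 s
r = (mu*T^2/(4*pi^2))^(1/3) = (3.986e14 * 95872.3^2 / (4*pi^2))^(1/3)
r = 4.5274599e+07 m = 45274.5995 km
alt = r - R_E = 45274.5995 - 6371 = 38903.5995 km

38903.5995 km


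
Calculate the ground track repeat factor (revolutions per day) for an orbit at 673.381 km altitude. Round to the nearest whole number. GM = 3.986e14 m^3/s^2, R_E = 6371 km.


r = 7.044381e+06 m
T = 2*pi*sqrt(r^3/mu) = 5884.0381 s = 98.0673 min
revs/day = 1440 / 98.0673 = 14.6838
Rounded: 15 revolutions per day

15 revolutions per day


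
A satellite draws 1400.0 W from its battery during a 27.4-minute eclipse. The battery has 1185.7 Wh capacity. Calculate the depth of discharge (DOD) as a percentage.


E_used = P * t / 60 = 1400.0 * 27.4 / 60 = 639.3333 Wh
DOD = E_used / E_total * 100 = 639.3333 / 1185.7 * 100
DOD = 53.9203 %

53.9203 %


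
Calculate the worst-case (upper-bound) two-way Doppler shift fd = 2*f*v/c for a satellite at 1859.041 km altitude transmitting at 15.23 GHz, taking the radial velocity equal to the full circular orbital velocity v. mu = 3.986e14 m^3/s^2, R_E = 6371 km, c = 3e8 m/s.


r = 8.230041e+06 m
v = sqrt(mu/r) = 6959.3335 m/s (worst-case radial velocity)
f = 15.23 GHz = 1.523e+10 Hz
fd = 2*f*v/c = 2*1.523e+10*6959.3335/3.0e+08
fd = 706604.3262 Hz

706604.3262 Hz


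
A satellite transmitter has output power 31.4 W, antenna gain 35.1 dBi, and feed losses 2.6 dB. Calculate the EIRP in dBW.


Pt = 31.4 W = 14.9693 dBW
EIRP = Pt_dBW + Gt - losses = 14.9693 + 35.1 - 2.6 = 47.4693 dBW

47.4693 dBW


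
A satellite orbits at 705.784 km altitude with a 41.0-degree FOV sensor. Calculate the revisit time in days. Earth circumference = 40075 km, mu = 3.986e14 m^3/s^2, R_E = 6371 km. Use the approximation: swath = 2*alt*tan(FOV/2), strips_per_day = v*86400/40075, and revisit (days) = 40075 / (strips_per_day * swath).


swath = 2*705.784*tan(0.3577925) = 527.7636 km
v = sqrt(mu/r) = 7504.9997 m/s = 7.5050 km/s
strips/day = v*86400/40075 = 7.5050*86400/40075 = 16.1805
coverage/day = strips * swath = 16.1805 * 527.7636 = 8539.4591 km
revisit = 40075 / 8539.4591 = 4.6929 days

4.6929 days


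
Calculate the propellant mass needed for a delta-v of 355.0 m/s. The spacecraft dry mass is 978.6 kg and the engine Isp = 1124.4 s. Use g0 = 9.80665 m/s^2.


ve = Isp * g0 = 1124.4 * 9.80665 = 11026.597260 m/s
mass ratio = exp(dv/ve) = exp(355.0/11026.597260) = 1.03271874
m_prop = m_dry * (mr - 1) = 978.6 * (1.03271874 - 1)
m_prop = 32.0186 kg

32.0186 kg


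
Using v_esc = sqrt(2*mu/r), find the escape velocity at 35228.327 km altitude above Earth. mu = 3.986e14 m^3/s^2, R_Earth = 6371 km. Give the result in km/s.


r = 6371.0 + 35228.327 = 41599.3270 km = 4.1599327e+07 m
v_esc = sqrt(2*mu/r) = sqrt(2*3.986e14 / 4.1599327e+07)
v_esc = 4377.6445 m/s = 4.3776 km/s

4.3776 km/s


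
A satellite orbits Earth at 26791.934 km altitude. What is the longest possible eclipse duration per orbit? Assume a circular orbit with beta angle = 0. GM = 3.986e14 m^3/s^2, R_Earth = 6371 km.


r = 33162.9340 km
T = 1001.7040 min
Eclipse fraction = arcsin(R_E/r)/pi = arcsin(6371.0000/33162.9340)/pi
= arcsin(0.1921121)/pi = 0.06153371
Eclipse duration = 0.06153371 * 1001.7040 = 61.6386 min

61.6386 minutes


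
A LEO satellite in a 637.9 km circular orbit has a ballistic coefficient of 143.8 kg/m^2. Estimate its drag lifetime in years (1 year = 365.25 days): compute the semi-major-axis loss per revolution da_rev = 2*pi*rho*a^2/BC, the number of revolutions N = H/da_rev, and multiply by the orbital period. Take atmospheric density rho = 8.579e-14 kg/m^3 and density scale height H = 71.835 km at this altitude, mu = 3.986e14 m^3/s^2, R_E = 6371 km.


a = R_E + alt = 7008.9000 km = 7.0089e+06 m
da_rev = 2*pi*rho*a^2/BC = 2*pi*8.579e-14*(7.0089e+06)^2/143.8 = 0.184143917 m per revolution
N = H/da_rev = 71835.0000 m / 0.184143917 m = 390102.4866 revolutions
P = 2*pi*sqrt(a^3/mu) = 5839.6392 s
lifetime = N*P = 390102.4866 * 5839.6392 = 2.2780578e+09 s = 26366.4095 days
years = 26366.4095 / 365.25 = 72.1873 years

72.1873 years


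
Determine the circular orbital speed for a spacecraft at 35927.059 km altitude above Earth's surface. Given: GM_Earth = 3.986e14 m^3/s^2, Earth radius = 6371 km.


r = R_E + alt = 6371.0 + 35927.059 = 42298.0590 km = 4.2298059e+07 m
v = sqrt(mu/r) = sqrt(3.986e14 / 4.2298059e+07) = 3069.7883 m/s = 3.0698 km/s

3.0698 km/s


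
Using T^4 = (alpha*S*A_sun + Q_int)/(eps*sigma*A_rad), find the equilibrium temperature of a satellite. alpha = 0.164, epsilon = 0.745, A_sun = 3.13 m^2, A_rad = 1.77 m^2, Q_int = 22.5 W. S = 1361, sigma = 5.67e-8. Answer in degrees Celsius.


Numerator = alpha*S*A_sun + Q_int = 0.164*1361*3.13 + 22.5 = 721.1285 W
Denominator = eps*sigma*A_rad = 0.745*5.67e-8*1.77 = 7.4767455e-08 W/K^4
T^4 = 9.6449521e+09 K^4
T = 313.3827 K = 40.2327 C

40.2327 degrees Celsius


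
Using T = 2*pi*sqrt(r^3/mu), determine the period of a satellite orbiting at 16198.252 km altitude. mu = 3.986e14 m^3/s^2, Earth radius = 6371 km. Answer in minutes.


r = 22569.2520 km = 2.2569252e+07 m
T = 2*pi*sqrt(r^3/mu) = 2*pi*sqrt(1.1496126e+22 / 3.986e14)
T = 33743.2547 s = 562.3876 min

562.3876 minutes


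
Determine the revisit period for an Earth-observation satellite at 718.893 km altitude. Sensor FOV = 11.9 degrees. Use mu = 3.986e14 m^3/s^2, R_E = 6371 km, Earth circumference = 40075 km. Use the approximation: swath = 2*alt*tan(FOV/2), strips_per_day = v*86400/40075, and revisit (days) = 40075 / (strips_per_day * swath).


swath = 2*718.893*tan(0.1038471) = 149.8489 km
v = sqrt(mu/r) = 7498.0582 m/s = 7.4981 km/s
strips/day = v*86400/40075 = 7.4981*86400/40075 = 16.1655
coverage/day = strips * swath = 16.1655 * 149.8489 = 2422.3825 km
revisit = 40075 / 2422.3825 = 16.5436 days

16.5436 days


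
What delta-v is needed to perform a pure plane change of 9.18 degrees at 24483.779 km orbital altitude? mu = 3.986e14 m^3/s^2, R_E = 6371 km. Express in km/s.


r = 30854.7790 km = 3.0854779e+07 m
V = sqrt(mu/r) = 3594.2429 m/s
di = 9.18 deg = 0.1602212 rad
dV = 2*V*sin(di/2) = 2*3594.2429*sin(0.08011061)
dV = 575.2582 m/s = 0.5752582 km/s

0.5753 km/s


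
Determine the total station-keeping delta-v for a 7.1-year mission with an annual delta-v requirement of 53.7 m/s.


dV = rate * years = 53.7 * 7.1
dV = 381.2700 m/s

381.2700 m/s


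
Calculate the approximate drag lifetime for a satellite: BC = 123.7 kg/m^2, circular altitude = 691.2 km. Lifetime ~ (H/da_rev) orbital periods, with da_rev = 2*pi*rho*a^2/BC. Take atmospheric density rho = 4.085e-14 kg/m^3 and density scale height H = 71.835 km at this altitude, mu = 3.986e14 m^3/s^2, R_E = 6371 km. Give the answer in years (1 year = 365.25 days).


a = R_E + alt = 7062.2000 km = 7.0622e+06 m
da_rev = 2*pi*rho*a^2/BC = 2*pi*4.085e-14*(7.0622e+06)^2/123.7 = 0.103486156 m per revolution
N = H/da_rev = 71835.0000 m / 0.103486156 m = 694150.8207 revolutions
P = 2*pi*sqrt(a^3/mu) = 5906.3780 s
lifetime = N*P = 694150.8207 * 5906.3780 = 4.0999172e+09 s = 47452.7449 days
years = 47452.7449 / 365.25 = 129.9185 years

129.9185 years


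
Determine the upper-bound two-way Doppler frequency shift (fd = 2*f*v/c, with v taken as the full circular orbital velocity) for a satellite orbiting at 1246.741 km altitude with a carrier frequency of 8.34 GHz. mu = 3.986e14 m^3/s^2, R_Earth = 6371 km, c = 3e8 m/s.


r = 7.617741e+06 m
v = sqrt(mu/r) = 7233.6176 m/s (worst-case radial velocity)
f = 8.34 GHz = 8.34e+09 Hz
fd = 2*f*v/c = 2*8.34e+09*7233.6176/3.0e+08
fd = 402189.1380 Hz

402189.1380 Hz


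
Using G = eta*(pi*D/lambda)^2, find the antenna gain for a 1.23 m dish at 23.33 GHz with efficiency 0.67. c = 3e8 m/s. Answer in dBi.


lambda = c/f = 3e8 / 2.333e+10 = 0.01285898 m
G = eta*(pi*D/lambda)^2 = 0.67*(pi*1.23/0.01285898)^2
G = 60502.2797 (linear)
G = 10*log10(60502.2797) = 47.8177 dBi

47.8177 dBi


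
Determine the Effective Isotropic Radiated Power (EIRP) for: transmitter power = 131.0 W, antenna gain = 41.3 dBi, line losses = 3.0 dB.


Pt = 131.0 W = 21.1727 dBW
EIRP = Pt_dBW + Gt - losses = 21.1727 + 41.3 - 3.0 = 59.4727 dBW

59.4727 dBW


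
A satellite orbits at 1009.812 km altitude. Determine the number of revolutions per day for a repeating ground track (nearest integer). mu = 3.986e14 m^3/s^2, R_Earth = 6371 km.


r = 7.380812e+06 m
T = 2*pi*sqrt(r^3/mu) = 6310.5533 s = 105.1759 min
revs/day = 1440 / 105.1759 = 13.6914
Rounded: 14 revolutions per day

14 revolutions per day


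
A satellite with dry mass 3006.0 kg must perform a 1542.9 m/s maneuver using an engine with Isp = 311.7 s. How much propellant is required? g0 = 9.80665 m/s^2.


ve = Isp * g0 = 311.7 * 9.80665 = 3056.732805 m/s
mass ratio = exp(dv/ve) = exp(1542.9/3056.732805) = 1.65657898
m_prop = m_dry * (mr - 1) = 3006.0 * (1.65657898 - 1)
m_prop = 1973.6764 kg

1973.6764 kg


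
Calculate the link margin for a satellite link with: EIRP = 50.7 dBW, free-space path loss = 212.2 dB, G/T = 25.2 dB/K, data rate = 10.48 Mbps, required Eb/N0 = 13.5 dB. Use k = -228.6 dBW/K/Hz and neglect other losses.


C/N0 = EIRP - FSPL + G/T - k = 50.7 - 212.2 + 25.2 - (-228.6)
C/N0 = 92.3000 dB-Hz
R_b = 10.48 Mbps = 1.048e+07 bps -> 10*log10(R_b) = 70.2036 dB-Hz
Eb/N0 = C/N0 - 10*log10(R_b) = 92.3000 - 70.2036 = 22.0964 dB
Margin = Eb/N0 - Eb/N0_req = 22.0964 - 13.5 = 8.5964 dB (link closes)

8.5964 dB


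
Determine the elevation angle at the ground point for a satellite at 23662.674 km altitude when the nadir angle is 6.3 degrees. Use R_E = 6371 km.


r = R_E + alt = 30033.6740 km
Law of sines in the satellite / Earth-center / ground-point triangle:
  sin(nadir)/R_E = sin(90 + el)/r  =>  cos(el) = (r/R_E)*sin(nadir)
cos(el) = (30033.6740 / 6371.0000) * sin(6.3 deg) = 0.517301
el = arccos(0.517301) = 58.8486 deg
(Earth-central angle = 90 - nadir - el = 24.8514 deg)

58.8486 degrees


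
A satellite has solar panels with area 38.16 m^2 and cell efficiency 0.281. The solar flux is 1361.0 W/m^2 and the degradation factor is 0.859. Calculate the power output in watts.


P = area * eta * S * degradation
P = 38.16 * 0.281 * 1361.0 * 0.859
P = 12536.2018 W

12536.2018 W


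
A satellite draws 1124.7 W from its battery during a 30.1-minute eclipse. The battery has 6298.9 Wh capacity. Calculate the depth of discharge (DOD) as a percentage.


E_used = P * t / 60 = 1124.7 * 30.1 / 60 = 564.2245 Wh
DOD = E_used / E_total * 100 = 564.2245 / 6298.9 * 100
DOD = 8.9575 %

8.9575 %


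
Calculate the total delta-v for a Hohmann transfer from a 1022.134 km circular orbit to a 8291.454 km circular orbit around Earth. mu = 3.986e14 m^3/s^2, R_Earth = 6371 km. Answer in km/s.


r1 = 7393.1340 km = 7.393134e+06 m
r2 = 14662.4540 km = 1.4662454e+07 m
dv1 = sqrt(mu/r1)*(sqrt(2*r2/(r1+r2)) - 1) = 1124.0084 m/s
dv2 = sqrt(mu/r2)*(1 - sqrt(2*r1/(r1+r2))) = 944.8417 m/s
total dv = |dv1| + |dv2| = 1124.0084 + 944.8417 = 2068.8501 m/s = 2.0689 km/s

2.0689 km/s


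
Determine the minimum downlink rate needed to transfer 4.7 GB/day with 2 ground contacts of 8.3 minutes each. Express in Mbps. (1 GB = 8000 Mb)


total contact time = 2 * 8.3 * 60 = 996.0000 s
data = 4.7 GB = 37600.0000 Mb
rate = 37600.0000 / 996.0000 = 37.7510 Mbps

37.7510 Mbps


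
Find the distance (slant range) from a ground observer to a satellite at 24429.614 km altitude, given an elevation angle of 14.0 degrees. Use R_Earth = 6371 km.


h = 24429.614 km, el = 14.0 deg
d = -R_E*sin(el) + sqrt((R_E*sin(el))^2 + 2*R_E*h + h^2)
d = -6371.0000*sin(0.2443461) + sqrt((6371.0000*0.2419219)^2 + 2*6371.0000*24429.614 + 24429.614^2)
d = 28632.6073 km

28632.6073 km


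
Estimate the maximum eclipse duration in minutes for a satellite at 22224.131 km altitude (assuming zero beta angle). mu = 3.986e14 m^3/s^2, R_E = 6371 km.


r = 28595.1310 km
T = 802.0438 min
Eclipse fraction = arcsin(R_E/r)/pi = arcsin(6371.0000/28595.1310)/pi
= arcsin(0.2228002)/pi = 0.07151974
Eclipse duration = 0.07151974 * 802.0438 = 57.3620 min

57.3620 minutes


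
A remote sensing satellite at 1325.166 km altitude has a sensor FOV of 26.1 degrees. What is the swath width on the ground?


FOV = 26.1 deg = 0.4555309 rad
swath = 2 * alt * tan(FOV/2) = 2 * 1325.166 * tan(0.2277655)
swath = 2 * 1325.166 * 0.2317876
swath = 614.3140 km

614.3140 km


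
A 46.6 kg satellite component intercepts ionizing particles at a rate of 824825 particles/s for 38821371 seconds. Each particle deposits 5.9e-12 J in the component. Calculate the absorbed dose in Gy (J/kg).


Total energy deposited = rate * time * E_per
  = 824825 * 38821371 * 5.9e-12 = 188.9229 J
Dose = E_total / mass = 188.9229 / 46.6
Dose = 4.0541 Gy

4.0541 Gy


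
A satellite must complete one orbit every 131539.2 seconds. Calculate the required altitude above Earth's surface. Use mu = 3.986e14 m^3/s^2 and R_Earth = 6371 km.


T = 131539.2 s
r = (mu*T^2/(4*pi^2))^(1/3) = (3.986e14 * 131539.2^2 / (4*pi^2))^(1/3)
r = 5.5902254e+07 m = 55902.2537 km
alt = r - R_E = 55902.2537 - 6371 = 49531.2537 km

49531.2537 km


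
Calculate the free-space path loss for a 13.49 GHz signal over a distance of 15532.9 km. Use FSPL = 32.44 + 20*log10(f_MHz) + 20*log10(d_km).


f = 13.49 GHz = 13490.0000 MHz
d = 15532.9 km
FSPL = 32.44 + 20*log10(13490.0000) + 20*log10(15532.9)
FSPL = 32.44 + 82.6002 + 83.8251
FSPL = 198.8653 dB

198.8653 dB


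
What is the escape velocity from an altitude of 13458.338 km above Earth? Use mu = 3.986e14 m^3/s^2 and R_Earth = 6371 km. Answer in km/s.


r = 6371.0 + 13458.338 = 19829.3380 km = 1.9829338e+07 m
v_esc = sqrt(2*mu/r) = sqrt(2*3.986e14 / 1.9829338e+07)
v_esc = 6340.5880 m/s = 6.3406 km/s

6.3406 km/s


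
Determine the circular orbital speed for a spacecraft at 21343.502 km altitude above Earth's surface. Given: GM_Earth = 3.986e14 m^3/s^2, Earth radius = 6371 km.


r = R_E + alt = 6371.0 + 21343.502 = 27714.5020 km = 2.7714502e+07 m
v = sqrt(mu/r) = sqrt(3.986e14 / 2.7714502e+07) = 3792.4085 m/s = 3.7924 km/s

3.7924 km/s


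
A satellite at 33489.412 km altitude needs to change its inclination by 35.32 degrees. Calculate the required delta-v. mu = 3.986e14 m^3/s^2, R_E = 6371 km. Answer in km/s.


r = 39860.4120 km = 3.9860412e+07 m
V = sqrt(mu/r) = 3162.2613 m/s
di = 35.32 deg = 0.6164503 rad
dV = 2*V*sin(di/2) = 2*3162.2613*sin(0.3082251)
dV = 1918.6572 m/s = 1.9187 km/s

1.9187 km/s


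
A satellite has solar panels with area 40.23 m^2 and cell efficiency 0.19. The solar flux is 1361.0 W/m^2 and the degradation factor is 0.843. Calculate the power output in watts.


P = area * eta * S * degradation
P = 40.23 * 0.19 * 1361.0 * 0.843
P = 8769.7928 W

8769.7928 W


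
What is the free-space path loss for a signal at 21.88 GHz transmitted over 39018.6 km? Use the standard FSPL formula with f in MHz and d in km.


f = 21.88 GHz = 21880.0000 MHz
d = 39018.6 km
FSPL = 32.44 + 20*log10(21880.0000) + 20*log10(39018.6)
FSPL = 32.44 + 86.8009 + 91.8254
FSPL = 211.0664 dB

211.0664 dB


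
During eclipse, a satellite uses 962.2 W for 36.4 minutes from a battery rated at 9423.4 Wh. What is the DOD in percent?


E_used = P * t / 60 = 962.2 * 36.4 / 60 = 583.7347 Wh
DOD = E_used / E_total * 100 = 583.7347 / 9423.4 * 100
DOD = 6.1945 %

6.1945 %


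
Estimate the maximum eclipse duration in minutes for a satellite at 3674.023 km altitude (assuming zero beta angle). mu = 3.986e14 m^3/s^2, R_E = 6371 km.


r = 10045.0230 km
T = 166.9884 min
Eclipse fraction = arcsin(R_E/r)/pi = arcsin(6371.0000/10045.0230)/pi
= arcsin(0.6342444)/pi = 0.2186887
Eclipse duration = 0.2186887 * 166.9884 = 36.5185 min

36.5185 minutes


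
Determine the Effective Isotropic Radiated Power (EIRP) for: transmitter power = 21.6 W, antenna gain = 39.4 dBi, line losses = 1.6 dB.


Pt = 21.6 W = 13.3445 dBW
EIRP = Pt_dBW + Gt - losses = 13.3445 + 39.4 - 1.6 = 51.1445 dBW

51.1445 dBW


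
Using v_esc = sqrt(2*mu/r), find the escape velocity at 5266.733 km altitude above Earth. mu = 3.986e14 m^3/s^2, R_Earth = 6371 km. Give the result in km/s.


r = 6371.0 + 5266.733 = 11637.7330 km = 1.1637733e+07 m
v_esc = sqrt(2*mu/r) = sqrt(2*3.986e14 / 1.1637733e+07)
v_esc = 8276.5520 m/s = 8.2766 km/s

8.2766 km/s


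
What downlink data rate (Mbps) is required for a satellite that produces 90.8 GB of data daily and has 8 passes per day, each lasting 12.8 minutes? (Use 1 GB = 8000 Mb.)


total contact time = 8 * 12.8 * 60 = 6144.0000 s
data = 90.8 GB = 726400.0000 Mb
rate = 726400.0000 / 6144.0000 = 118.2292 Mbps

118.2292 Mbps


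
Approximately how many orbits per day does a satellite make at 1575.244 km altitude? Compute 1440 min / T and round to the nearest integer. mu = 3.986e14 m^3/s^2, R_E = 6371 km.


r = 7.946244e+06 m
T = 2*pi*sqrt(r^3/mu) = 7049.4310 s = 117.4905 min
revs/day = 1440 / 117.4905 = 12.2563
Rounded: 12 revolutions per day

12 revolutions per day


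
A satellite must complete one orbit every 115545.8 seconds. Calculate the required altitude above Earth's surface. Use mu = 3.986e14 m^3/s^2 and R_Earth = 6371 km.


T = 115545.8 s
r = (mu*T^2/(4*pi^2))^(1/3) = (3.986e14 * 115545.8^2 / (4*pi^2))^(1/3)
r = 5.1273775e+07 m = 51273.7752 km
alt = r - R_E = 51273.7752 - 6371 = 44902.7752 km

44902.7752 km


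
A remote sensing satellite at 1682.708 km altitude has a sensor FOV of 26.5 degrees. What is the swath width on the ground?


FOV = 26.5 deg = 0.4625123 rad
swath = 2 * alt * tan(FOV/2) = 2 * 1682.708 * tan(0.2312561)
swath = 2 * 1682.708 * 0.2354687
swath = 792.4503 km

792.4503 km


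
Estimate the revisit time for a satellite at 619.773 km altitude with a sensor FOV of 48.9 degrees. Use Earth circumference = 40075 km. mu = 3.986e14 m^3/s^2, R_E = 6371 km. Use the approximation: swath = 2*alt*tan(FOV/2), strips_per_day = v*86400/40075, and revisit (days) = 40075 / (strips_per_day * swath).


swath = 2*619.773*tan(0.426733) = 563.5878 km
v = sqrt(mu/r) = 7551.0274 m/s = 7.5510 km/s
strips/day = v*86400/40075 = 7.5510*86400/40075 = 16.2797
coverage/day = strips * swath = 16.2797 * 563.5878 = 9175.0376 km
revisit = 40075 / 9175.0376 = 4.3678 days

4.3678 days


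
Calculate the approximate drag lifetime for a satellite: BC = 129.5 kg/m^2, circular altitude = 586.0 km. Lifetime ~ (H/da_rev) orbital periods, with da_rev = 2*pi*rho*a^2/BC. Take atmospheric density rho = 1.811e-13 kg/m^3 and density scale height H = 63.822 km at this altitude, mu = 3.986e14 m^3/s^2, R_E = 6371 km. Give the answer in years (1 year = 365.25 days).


a = R_E + alt = 6957.0000 km = 6.957e+06 m
da_rev = 2*pi*rho*a^2/BC = 2*pi*1.811e-13*(6.957e+06)^2/129.5 = 0.425277648 m per revolution
N = H/da_rev = 63822.0000 m / 0.425277648 m = 150071.3719 revolutions
P = 2*pi*sqrt(a^3/mu) = 5774.8968 s
lifetime = N*P = 150071.3719 * 5774.8968 = 8.6664668e+08 s = 10030.6329 days
years = 10030.6329 / 365.25 = 27.4624 years

27.4624 years


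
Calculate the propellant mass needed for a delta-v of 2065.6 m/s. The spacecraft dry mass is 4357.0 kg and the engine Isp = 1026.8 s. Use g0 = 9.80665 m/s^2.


ve = Isp * g0 = 1026.8 * 9.80665 = 10069.468220 m/s
mass ratio = exp(dv/ve) = exp(2065.6/10069.468220) = 1.22769075
m_prop = m_dry * (mr - 1) = 4357.0 * (1.22769075 - 1)
m_prop = 992.0486 kg

992.0486 kg


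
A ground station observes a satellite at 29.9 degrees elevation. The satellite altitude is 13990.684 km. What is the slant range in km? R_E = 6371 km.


h = 13990.684 km, el = 29.9 deg
d = -R_E*sin(el) + sqrt((R_E*sin(el))^2 + 2*R_E*h + h^2)
d = -6371.0000*sin(0.5218534) + sqrt((6371.0000*0.4984877)^2 + 2*6371.0000*13990.684 + 13990.684^2)
d = 16422.4676 km

16422.4676 km


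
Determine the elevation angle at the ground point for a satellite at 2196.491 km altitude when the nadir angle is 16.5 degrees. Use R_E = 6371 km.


r = R_E + alt = 8567.4910 km
Law of sines in the satellite / Earth-center / ground-point triangle:
  sin(nadir)/R_E = sin(90 + el)/r  =>  cos(el) = (r/R_E)*sin(nadir)
cos(el) = (8567.4910 / 6371.0000) * sin(16.5 deg) = 0.3819336
el = arccos(0.3819336) = 67.5465 deg
(Earth-central angle = 90 - nadir - el = 5.9535 deg)

67.5465 degrees


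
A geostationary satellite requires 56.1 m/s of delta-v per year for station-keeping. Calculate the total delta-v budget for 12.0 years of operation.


dV = rate * years = 56.1 * 12.0
dV = 673.2000 m/s

673.2000 m/s


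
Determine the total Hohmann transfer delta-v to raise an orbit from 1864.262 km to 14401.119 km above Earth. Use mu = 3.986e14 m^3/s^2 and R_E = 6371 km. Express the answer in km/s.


r1 = 8235.2620 km = 8.235262e+06 m
r2 = 20772.1190 km = 2.0772119e+07 m
dv1 = sqrt(mu/r1)*(sqrt(2*r2/(r1+r2)) - 1) = 1368.7707 m/s
dv2 = sqrt(mu/r2)*(1 - sqrt(2*r1/(r1+r2))) = 1079.6815 m/s
total dv = |dv1| + |dv2| = 1368.7707 + 1079.6815 = 2448.4522 m/s = 2.4485 km/s

2.4485 km/s


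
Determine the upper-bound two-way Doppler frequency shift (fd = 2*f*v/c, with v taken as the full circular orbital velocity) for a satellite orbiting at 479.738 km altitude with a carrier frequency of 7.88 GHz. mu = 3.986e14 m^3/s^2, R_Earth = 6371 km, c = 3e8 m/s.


r = 6.850738e+06 m
v = sqrt(mu/r) = 7627.8118 m/s (worst-case radial velocity)
f = 7.88 GHz = 7.88e+09 Hz
fd = 2*f*v/c = 2*7.88e+09*7627.8118/3.0e+08
fd = 400714.3786 Hz

400714.3786 Hz


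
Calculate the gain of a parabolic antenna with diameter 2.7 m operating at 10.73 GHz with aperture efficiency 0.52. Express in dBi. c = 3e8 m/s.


lambda = c/f = 3e8 / 1.073e+10 = 0.02795899 m
G = eta*(pi*D/lambda)^2 = 0.52*(pi*2.7/0.02795899)^2
G = 47861.6374 (linear)
G = 10*log10(47861.6374) = 46.7999 dBi

46.7999 dBi


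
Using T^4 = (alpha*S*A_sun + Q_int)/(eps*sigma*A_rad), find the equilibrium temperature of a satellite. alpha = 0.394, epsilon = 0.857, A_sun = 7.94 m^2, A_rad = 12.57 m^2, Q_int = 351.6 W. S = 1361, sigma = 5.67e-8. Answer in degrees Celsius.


Numerator = alpha*S*A_sun + Q_int = 0.394*1361*7.94 + 351.6 = 4609.2980 W
Denominator = eps*sigma*A_rad = 0.857*5.67e-8*12.57 = 6.1080018e-07 W/K^4
T^4 = 7.5463271e+09 K^4
T = 294.7365 K = 21.5865 C

21.5865 degrees Celsius


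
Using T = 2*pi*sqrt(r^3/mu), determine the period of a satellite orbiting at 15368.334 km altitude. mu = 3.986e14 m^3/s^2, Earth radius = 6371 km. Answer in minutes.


r = 21739.3340 km = 2.1739334e+07 m
T = 2*pi*sqrt(r^3/mu) = 2*pi*sqrt(1.027398e+22 / 3.986e14)
T = 31899.2575 s = 531.6543 min

531.6543 minutes


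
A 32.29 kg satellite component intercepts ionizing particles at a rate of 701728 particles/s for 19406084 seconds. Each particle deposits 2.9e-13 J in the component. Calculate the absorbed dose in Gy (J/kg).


Total energy deposited = rate * time * E_per
  = 701728 * 19406084 * 2.9e-13 = 3.9492 J
Dose = E_total / mass = 3.9492 / 32.29
Dose = 0.1223029 Gy

0.1223 Gy


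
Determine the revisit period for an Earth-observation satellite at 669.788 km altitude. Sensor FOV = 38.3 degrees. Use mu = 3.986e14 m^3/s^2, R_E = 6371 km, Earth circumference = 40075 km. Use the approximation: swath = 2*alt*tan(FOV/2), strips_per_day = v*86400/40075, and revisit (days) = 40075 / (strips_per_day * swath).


swath = 2*669.788*tan(0.3342306) = 465.1794 km
v = sqrt(mu/r) = 7524.1598 m/s = 7.5242 km/s
strips/day = v*86400/40075 = 7.5242*86400/40075 = 16.2218
coverage/day = strips * swath = 16.2218 * 465.1794 = 7546.0322 km
revisit = 40075 / 7546.0322 = 5.3107 days

5.3107 days


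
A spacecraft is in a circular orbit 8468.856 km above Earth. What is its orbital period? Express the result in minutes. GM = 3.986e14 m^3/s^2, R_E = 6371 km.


r = 14839.8560 km = 1.4839856e+07 m
T = 2*pi*sqrt(r^3/mu) = 2*pi*sqrt(3.2680528e+21 / 3.986e14)
T = 17991.0185 s = 299.8503 min

299.8503 minutes


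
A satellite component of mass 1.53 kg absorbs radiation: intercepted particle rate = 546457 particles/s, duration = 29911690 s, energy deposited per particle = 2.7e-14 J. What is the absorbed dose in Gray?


Total energy deposited = rate * time * E_per
  = 546457 * 29911690 * 2.7e-14 = 0.4413272 J
Dose = E_total / mass = 0.4413272 / 1.53
Dose = 0.2884492 Gy

0.2884 Gy


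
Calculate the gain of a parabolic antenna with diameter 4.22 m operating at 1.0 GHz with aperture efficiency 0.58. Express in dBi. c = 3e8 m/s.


lambda = c/f = 3e8 / 1.0e+09 = 0.3000 m
G = eta*(pi*D/lambda)^2 = 0.58*(pi*4.22/0.3000)^2
G = 1132.6876 (linear)
G = 10*log10(1132.6876) = 30.5411 dBi

30.5411 dBi


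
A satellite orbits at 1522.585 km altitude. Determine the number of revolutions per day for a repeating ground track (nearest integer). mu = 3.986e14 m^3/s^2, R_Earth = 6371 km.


r = 7.893585e+06 m
T = 2*pi*sqrt(r^3/mu) = 6979.4734 s = 116.3246 min
revs/day = 1440 / 116.3246 = 12.3792
Rounded: 12 revolutions per day

12 revolutions per day


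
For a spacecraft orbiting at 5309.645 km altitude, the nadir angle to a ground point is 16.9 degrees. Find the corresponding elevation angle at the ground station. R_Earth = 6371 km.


r = R_E + alt = 11680.6450 km
Law of sines in the satellite / Earth-center / ground-point triangle:
  sin(nadir)/R_E = sin(90 + el)/r  =>  cos(el) = (r/R_E)*sin(nadir)
cos(el) = (11680.6450 / 6371.0000) * sin(16.9 deg) = 0.5329758
el = arccos(0.5329758) = 57.7933 deg
(Earth-central angle = 90 - nadir - el = 15.3067 deg)

57.7933 degrees


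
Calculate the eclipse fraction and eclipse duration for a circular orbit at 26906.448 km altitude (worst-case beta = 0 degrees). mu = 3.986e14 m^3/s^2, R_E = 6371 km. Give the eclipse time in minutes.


r = 33277.4480 km
T = 1006.8969 min
Eclipse fraction = arcsin(R_E/r)/pi = arcsin(6371.0000/33277.4480)/pi
= arcsin(0.191451)/pi = 0.0613193
Eclipse duration = 0.0613193 * 1006.8969 = 61.7422 min

61.7422 minutes


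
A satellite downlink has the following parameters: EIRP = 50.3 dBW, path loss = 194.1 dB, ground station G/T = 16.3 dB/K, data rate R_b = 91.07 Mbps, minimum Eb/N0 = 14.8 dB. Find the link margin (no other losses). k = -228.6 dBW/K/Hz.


C/N0 = EIRP - FSPL + G/T - k = 50.3 - 194.1 + 16.3 - (-228.6)
C/N0 = 101.1000 dB-Hz
R_b = 91.07 Mbps = 9.107e+07 bps -> 10*log10(R_b) = 79.5938 dB-Hz
Eb/N0 = C/N0 - 10*log10(R_b) = 101.1000 - 79.5938 = 21.5062 dB
Margin = Eb/N0 - Eb/N0_req = 21.5062 - 14.8 = 6.7062 dB (link closes)

6.7062 dB


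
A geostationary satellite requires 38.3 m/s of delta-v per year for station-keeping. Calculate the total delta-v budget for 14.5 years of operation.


dV = rate * years = 38.3 * 14.5
dV = 555.3500 m/s

555.3500 m/s


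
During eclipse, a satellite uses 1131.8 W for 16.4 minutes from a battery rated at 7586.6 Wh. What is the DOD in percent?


E_used = P * t / 60 = 1131.8 * 16.4 / 60 = 309.3587 Wh
DOD = E_used / E_total * 100 = 309.3587 / 7586.6 * 100
DOD = 4.0777 %

4.0777 %


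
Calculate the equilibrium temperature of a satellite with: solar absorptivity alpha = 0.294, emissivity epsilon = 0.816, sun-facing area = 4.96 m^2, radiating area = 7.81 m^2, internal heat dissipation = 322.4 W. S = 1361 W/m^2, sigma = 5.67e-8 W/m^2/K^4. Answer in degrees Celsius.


Numerator = alpha*S*A_sun + Q_int = 0.294*1361*4.96 + 322.4 = 2307.0646 W
Denominator = eps*sigma*A_rad = 0.816*5.67e-8*7.81 = 3.6134683e-07 W/K^4
T^4 = 6.3846267e+09 K^4
T = 282.6727 K = 9.5227 C

9.5227 degrees Celsius


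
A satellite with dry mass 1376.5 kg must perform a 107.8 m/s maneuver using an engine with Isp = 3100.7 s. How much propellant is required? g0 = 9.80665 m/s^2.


ve = Isp * g0 = 3100.7 * 9.80665 = 30407.479655 m/s
mass ratio = exp(dv/ve) = exp(107.8/30407.479655) = 1.00355147
m_prop = m_dry * (mr - 1) = 1376.5 * (1.00355147 - 1)
m_prop = 4.8886 kg

4.8886 kg


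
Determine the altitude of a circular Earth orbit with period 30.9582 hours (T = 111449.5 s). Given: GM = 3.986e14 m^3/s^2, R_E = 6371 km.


T = 111449.5 s
r = (mu*T^2/(4*pi^2))^(1/3) = (3.986e14 * 111449.5^2 / (4*pi^2))^(1/3)
r = 5.005467e+07 m = 50054.6700 km
alt = r - R_E = 50054.6700 - 6371 = 43683.6700 km

43683.6700 km


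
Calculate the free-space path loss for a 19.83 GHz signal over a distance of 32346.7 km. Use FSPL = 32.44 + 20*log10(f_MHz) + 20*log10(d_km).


f = 19.83 GHz = 19830.0000 MHz
d = 32346.7 km
FSPL = 32.44 + 20*log10(19830.0000) + 20*log10(32346.7)
FSPL = 32.44 + 85.9465 + 90.1966
FSPL = 208.5831 dB

208.5831 dB


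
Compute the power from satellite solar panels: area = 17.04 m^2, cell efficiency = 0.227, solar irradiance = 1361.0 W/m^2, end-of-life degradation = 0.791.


P = area * eta * S * degradation
P = 17.04 * 0.227 * 1361.0 * 0.791
P = 4164.1854 W

4164.1854 W


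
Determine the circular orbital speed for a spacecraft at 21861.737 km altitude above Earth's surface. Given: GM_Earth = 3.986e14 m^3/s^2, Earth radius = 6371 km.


r = R_E + alt = 6371.0 + 21861.737 = 28232.7370 km = 2.8232737e+07 m
v = sqrt(mu/r) = sqrt(3.986e14 / 2.8232737e+07) = 3757.4409 m/s = 3.7574 km/s

3.7574 km/s


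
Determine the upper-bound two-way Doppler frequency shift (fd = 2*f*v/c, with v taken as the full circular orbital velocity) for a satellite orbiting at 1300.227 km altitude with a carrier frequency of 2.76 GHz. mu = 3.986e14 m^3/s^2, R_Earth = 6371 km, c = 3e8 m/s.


r = 7.671227e+06 m
v = sqrt(mu/r) = 7208.3561 m/s (worst-case radial velocity)
f = 2.76 GHz = 2.76e+09 Hz
fd = 2*f*v/c = 2*2.76e+09*7208.3561/3.0e+08
fd = 132633.7513 Hz

132633.7513 Hz


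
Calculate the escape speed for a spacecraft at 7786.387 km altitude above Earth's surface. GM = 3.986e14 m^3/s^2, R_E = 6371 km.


r = 6371.0 + 7786.387 = 14157.3870 km = 1.4157387e+07 m
v_esc = sqrt(2*mu/r) = sqrt(2*3.986e14 / 1.4157387e+07)
v_esc = 7503.9873 m/s = 7.5040 km/s

7.5040 km/s


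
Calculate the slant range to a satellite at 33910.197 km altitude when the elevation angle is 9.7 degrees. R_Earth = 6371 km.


h = 33910.197 km, el = 9.7 deg
d = -R_E*sin(el) + sqrt((R_E*sin(el))^2 + 2*R_E*h + h^2)
d = -6371.0000*sin(0.1692969) + sqrt((6371.0000*0.1684894)^2 + 2*6371.0000*33910.197 + 33910.197^2)
d = 38715.2143 km

38715.2143 km


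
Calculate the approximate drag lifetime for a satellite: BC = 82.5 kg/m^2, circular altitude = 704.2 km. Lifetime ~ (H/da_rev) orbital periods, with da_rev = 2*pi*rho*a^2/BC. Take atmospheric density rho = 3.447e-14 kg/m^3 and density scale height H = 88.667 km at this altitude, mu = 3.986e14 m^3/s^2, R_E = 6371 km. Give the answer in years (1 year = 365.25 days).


a = R_E + alt = 7075.2000 km = 7.0752e+06 m
da_rev = 2*pi*rho*a^2/BC = 2*pi*3.447e-14*(7.0752e+06)^2/82.5 = 0.131414911 m per revolution
N = H/da_rev = 88667.0000 m / 0.131414911 m = 674710.3459 revolutions
P = 2*pi*sqrt(a^3/mu) = 5922.6941 s
lifetime = N*P = 674710.3459 * 5922.6941 = 3.996103e+09 s = 46251.1920 days
years = 46251.1920 / 365.25 = 126.6289 years

126.6289 years


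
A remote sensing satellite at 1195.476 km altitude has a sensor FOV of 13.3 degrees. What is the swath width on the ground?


FOV = 13.3 deg = 0.2321288 rad
swath = 2 * alt * tan(FOV/2) = 2 * 1195.476 * tan(0.1160644)
swath = 2 * 1195.476 * 0.1165884
swath = 278.7572 km

278.7572 km


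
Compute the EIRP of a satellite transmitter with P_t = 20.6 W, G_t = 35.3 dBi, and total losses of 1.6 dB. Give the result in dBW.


Pt = 20.6 W = 13.1387 dBW
EIRP = Pt_dBW + Gt - losses = 13.1387 + 35.3 - 1.6 = 46.8387 dBW

46.8387 dBW


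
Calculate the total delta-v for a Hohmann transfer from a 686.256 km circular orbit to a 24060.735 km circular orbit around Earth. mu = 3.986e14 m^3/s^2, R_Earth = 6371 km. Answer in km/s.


r1 = 7057.2560 km = 7.057256e+06 m
r2 = 30431.7350 km = 3.0431735e+07 m
dv1 = sqrt(mu/r1)*(sqrt(2*r2/(r1+r2)) - 1) = 2060.4709 m/s
dv2 = sqrt(mu/r2)*(1 - sqrt(2*r1/(r1+r2))) = 1398.4573 m/s
total dv = |dv1| + |dv2| = 2060.4709 + 1398.4573 = 3458.9282 m/s = 3.4589 km/s

3.4589 km/s


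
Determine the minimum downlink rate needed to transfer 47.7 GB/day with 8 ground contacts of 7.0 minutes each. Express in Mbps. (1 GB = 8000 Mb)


total contact time = 8 * 7.0 * 60 = 3360.0000 s
data = 47.7 GB = 381600.0000 Mb
rate = 381600.0000 / 3360.0000 = 113.5714 Mbps

113.5714 Mbps


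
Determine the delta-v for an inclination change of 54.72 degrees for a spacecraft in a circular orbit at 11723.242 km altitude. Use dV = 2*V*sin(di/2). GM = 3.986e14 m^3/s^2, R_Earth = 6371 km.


r = 18094.2420 km = 1.8094242e+07 m
V = sqrt(mu/r) = 4693.5176 m/s
di = 54.72 deg = 0.9550442 rad
dV = 2*V*sin(di/2) = 2*4693.5176*sin(0.4775221)
dV = 4314.0923 m/s = 4.3141 km/s

4.3141 km/s


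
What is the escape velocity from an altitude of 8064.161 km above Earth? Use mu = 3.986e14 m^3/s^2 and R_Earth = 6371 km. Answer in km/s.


r = 6371.0 + 8064.161 = 14435.1610 km = 1.4435161e+07 m
v_esc = sqrt(2*mu/r) = sqrt(2*3.986e14 / 1.4435161e+07)
v_esc = 7431.4375 m/s = 7.4314 km/s

7.4314 km/s


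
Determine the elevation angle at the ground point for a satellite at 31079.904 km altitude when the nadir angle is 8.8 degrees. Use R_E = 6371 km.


r = R_E + alt = 37450.9040 km
Law of sines in the satellite / Earth-center / ground-point triangle:
  sin(nadir)/R_E = sin(90 + el)/r  =>  cos(el) = (r/R_E)*sin(nadir)
cos(el) = (37450.9040 / 6371.0000) * sin(8.8 deg) = 0.8993028
el = arccos(0.8993028) = 25.9334 deg
(Earth-central angle = 90 - nadir - el = 55.2666 deg)

25.9334 degrees


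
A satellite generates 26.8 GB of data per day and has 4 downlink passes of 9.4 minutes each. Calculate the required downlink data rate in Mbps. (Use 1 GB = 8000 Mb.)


total contact time = 4 * 9.4 * 60 = 2256.0000 s
data = 26.8 GB = 214400.0000 Mb
rate = 214400.0000 / 2256.0000 = 95.0355 Mbps

95.0355 Mbps


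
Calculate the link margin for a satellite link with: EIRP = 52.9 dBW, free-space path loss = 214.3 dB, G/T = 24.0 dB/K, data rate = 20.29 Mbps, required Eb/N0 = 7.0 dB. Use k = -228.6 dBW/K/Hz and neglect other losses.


C/N0 = EIRP - FSPL + G/T - k = 52.9 - 214.3 + 24.0 - (-228.6)
C/N0 = 91.2000 dB-Hz
R_b = 20.29 Mbps = 2.029e+07 bps -> 10*log10(R_b) = 73.0728 dB-Hz
Eb/N0 = C/N0 - 10*log10(R_b) = 91.2000 - 73.0728 = 18.1272 dB
Margin = Eb/N0 - Eb/N0_req = 18.1272 - 7.0 = 11.1272 dB (link closes)

11.1272 dB


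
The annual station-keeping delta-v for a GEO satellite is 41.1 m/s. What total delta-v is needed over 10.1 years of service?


dV = rate * years = 41.1 * 10.1
dV = 415.1100 m/s

415.1100 m/s
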